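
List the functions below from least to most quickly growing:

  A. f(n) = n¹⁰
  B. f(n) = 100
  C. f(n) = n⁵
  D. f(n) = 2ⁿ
B < C < A < D

Comparing growth rates:
B = 100 is O(1)
C = n⁵ is O(n⁵)
A = n¹⁰ is O(n¹⁰)
D = 2ⁿ is O(2ⁿ)

Therefore, the order from slowest to fastest is: B < C < A < D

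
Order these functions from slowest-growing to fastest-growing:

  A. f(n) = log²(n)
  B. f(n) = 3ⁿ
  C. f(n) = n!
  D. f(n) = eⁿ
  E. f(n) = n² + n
A < E < D < B < C

Comparing growth rates:
A = log²(n) is O(log² n)
E = n² + n is O(n²)
D = eⁿ is O(eⁿ)
B = 3ⁿ is O(3ⁿ)
C = n! is O(n!)

Therefore, the order from slowest to fastest is: A < E < D < B < C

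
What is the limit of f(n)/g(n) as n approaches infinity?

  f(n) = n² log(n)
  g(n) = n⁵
0

Since n² log(n) (O(n² log n)) grows slower than n⁵ (O(n⁵)),
the ratio f(n)/g(n) → 0 as n → ∞.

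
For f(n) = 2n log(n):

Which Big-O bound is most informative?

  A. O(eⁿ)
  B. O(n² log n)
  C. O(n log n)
C

f(n) = 2n log(n) is O(n log n).
All listed options are valid Big-O bounds (upper bounds),
but O(n log n) is the tightest (smallest valid bound).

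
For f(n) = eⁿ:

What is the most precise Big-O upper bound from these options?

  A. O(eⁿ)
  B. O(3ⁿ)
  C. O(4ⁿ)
A

f(n) = eⁿ is O(eⁿ).
All listed options are valid Big-O bounds (upper bounds),
but O(eⁿ) is the tightest (smallest valid bound).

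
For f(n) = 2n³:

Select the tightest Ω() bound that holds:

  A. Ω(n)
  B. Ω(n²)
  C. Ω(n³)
C

f(n) = 2n³ is Ω(n³).
All listed options are valid Big-Ω bounds (lower bounds),
but Ω(n³) is the tightest (largest valid bound).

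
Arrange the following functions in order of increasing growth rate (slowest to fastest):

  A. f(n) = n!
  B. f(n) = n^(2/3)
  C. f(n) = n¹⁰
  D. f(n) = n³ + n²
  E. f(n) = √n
E < B < D < C < A

Comparing growth rates:
E = √n is O(√n)
B = n^(2/3) is O(n^(2/3))
D = n³ + n² is O(n³)
C = n¹⁰ is O(n¹⁰)
A = n! is O(n!)

Therefore, the order from slowest to fastest is: E < B < D < C < A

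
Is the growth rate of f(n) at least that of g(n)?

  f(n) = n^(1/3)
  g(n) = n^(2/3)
False

f(n) = n^(1/3) is O(n^(1/3)), and g(n) = n^(2/3) is O(n^(2/3)).
Since O(n^(1/3)) grows slower than O(n^(2/3)), f(n) = Ω(g(n)) is false.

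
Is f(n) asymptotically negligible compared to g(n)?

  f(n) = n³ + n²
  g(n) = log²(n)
False

f(n) = n³ + n² is O(n³), and g(n) = log²(n) is O(log² n).
Since O(n³) grows faster than or equal to O(log² n), f(n) = o(g(n)) is false.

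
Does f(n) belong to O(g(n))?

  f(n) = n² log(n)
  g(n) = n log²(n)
False

f(n) = n² log(n) is O(n² log n), and g(n) = n log²(n) is O(n log² n).
Since O(n² log n) grows faster than O(n log² n), f(n) = O(g(n)) is false.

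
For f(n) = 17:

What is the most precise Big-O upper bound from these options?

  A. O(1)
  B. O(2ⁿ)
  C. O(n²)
A

f(n) = 17 is O(1).
All listed options are valid Big-O bounds (upper bounds),
but O(1) is the tightest (smallest valid bound).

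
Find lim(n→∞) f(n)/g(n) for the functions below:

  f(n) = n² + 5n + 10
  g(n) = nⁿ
0

Since n² + 5n + 10 (O(n²)) grows slower than nⁿ (O(nⁿ)),
the ratio f(n)/g(n) → 0 as n → ∞.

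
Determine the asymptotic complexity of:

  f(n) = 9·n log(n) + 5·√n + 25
O(n log n)

The dominant term in 9·n log(n) + 5·√n + 25 is 9·n log(n), which is Θ(n log n).
Lower-order terms (5·√n, 25) are asymptotically negligible.
Constants are absorbed, so the tightest bound is O(n log n).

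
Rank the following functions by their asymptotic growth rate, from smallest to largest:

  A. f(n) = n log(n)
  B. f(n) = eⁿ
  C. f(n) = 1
C < A < B

Comparing growth rates:
C = 1 is O(1)
A = n log(n) is O(n log n)
B = eⁿ is O(eⁿ)

Therefore, the order from slowest to fastest is: C < A < B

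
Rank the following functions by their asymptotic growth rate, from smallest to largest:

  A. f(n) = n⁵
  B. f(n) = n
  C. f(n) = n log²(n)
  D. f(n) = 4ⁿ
B < C < A < D

Comparing growth rates:
B = n is O(n)
C = n log²(n) is O(n log² n)
A = n⁵ is O(n⁵)
D = 4ⁿ is O(4ⁿ)

Therefore, the order from slowest to fastest is: B < C < A < D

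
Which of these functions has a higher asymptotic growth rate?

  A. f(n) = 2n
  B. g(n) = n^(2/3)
A

f(n) = 2n is O(n), while g(n) = n^(2/3) is O(n^(2/3)).
Since O(n) grows faster than O(n^(2/3)), f(n) dominates.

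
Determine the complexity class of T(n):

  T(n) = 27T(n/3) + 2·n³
Θ(n³ log n)

Master Theorem: a = 27, b = 3, f(n) = 2·n³.
Compute the critical exponent d = log₃(27) = 3.
Compare f(n) = Θ(n³) against n^d:
  k = 3 = d, so f(n) = Θ(n^d) — Case 2.
  Work is balanced across levels: T(n) = Θ(n^d log n) = Θ(n³ log n).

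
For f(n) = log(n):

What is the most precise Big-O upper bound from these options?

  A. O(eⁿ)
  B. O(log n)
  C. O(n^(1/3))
B

f(n) = log(n) is O(log n).
All listed options are valid Big-O bounds (upper bounds),
but O(log n) is the tightest (smallest valid bound).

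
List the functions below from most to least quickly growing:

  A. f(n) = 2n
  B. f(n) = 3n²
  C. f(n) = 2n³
C > B > A

Comparing growth rates:
C = 2n³ is O(n³)
B = 3n² is O(n²)
A = 2n is O(n)

Therefore, the order from fastest to slowest is: C > B > A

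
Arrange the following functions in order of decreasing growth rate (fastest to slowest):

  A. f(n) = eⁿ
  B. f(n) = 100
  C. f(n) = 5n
A > C > B

Comparing growth rates:
A = eⁿ is O(eⁿ)
C = 5n is O(n)
B = 100 is O(1)

Therefore, the order from fastest to slowest is: A > C > B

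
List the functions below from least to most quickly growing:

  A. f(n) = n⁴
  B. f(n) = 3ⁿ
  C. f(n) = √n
C < A < B

Comparing growth rates:
C = √n is O(√n)
A = n⁴ is O(n⁴)
B = 3ⁿ is O(3ⁿ)

Therefore, the order from slowest to fastest is: C < A < B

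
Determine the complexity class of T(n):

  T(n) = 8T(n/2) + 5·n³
Θ(n³ log n)

Master Theorem: a = 8, b = 2, f(n) = 5·n³.
Compute the critical exponent d = log₂(8) = 3.
Compare f(n) = Θ(n³) against n^d:
  k = 3 = d, so f(n) = Θ(n^d) — Case 2.
  Work is balanced across levels: T(n) = Θ(n^d log n) = Θ(n³ log n).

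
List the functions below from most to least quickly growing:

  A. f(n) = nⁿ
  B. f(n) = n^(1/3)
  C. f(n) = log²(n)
A > B > C

Comparing growth rates:
A = nⁿ is O(nⁿ)
B = n^(1/3) is O(n^(1/3))
C = log²(n) is O(log² n)

Therefore, the order from fastest to slowest is: A > B > C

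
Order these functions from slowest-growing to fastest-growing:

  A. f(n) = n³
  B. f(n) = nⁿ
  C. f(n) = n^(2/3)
C < A < B

Comparing growth rates:
C = n^(2/3) is O(n^(2/3))
A = n³ is O(n³)
B = nⁿ is O(nⁿ)

Therefore, the order from slowest to fastest is: C < A < B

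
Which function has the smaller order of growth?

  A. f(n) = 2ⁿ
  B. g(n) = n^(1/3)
B

f(n) = 2ⁿ is O(2ⁿ), while g(n) = n^(1/3) is O(n^(1/3)).
Since O(n^(1/3)) grows slower than O(2ⁿ), g(n) is dominated.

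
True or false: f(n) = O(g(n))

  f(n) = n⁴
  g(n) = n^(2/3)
False

f(n) = n⁴ is O(n⁴), and g(n) = n^(2/3) is O(n^(2/3)).
Since O(n⁴) grows faster than O(n^(2/3)), f(n) = O(g(n)) is false.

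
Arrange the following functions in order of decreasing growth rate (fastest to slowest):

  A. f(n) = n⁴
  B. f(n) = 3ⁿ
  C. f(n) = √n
B > A > C

Comparing growth rates:
B = 3ⁿ is O(3ⁿ)
A = n⁴ is O(n⁴)
C = √n is O(√n)

Therefore, the order from fastest to slowest is: B > A > C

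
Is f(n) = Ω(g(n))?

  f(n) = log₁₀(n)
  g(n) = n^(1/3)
False

f(n) = log₁₀(n) is O(log n), and g(n) = n^(1/3) is O(n^(1/3)).
Since O(log n) grows slower than O(n^(1/3)), f(n) = Ω(g(n)) is false.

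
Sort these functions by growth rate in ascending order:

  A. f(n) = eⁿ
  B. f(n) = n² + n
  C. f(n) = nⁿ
B < A < C

Comparing growth rates:
B = n² + n is O(n²)
A = eⁿ is O(eⁿ)
C = nⁿ is O(nⁿ)

Therefore, the order from slowest to fastest is: B < A < C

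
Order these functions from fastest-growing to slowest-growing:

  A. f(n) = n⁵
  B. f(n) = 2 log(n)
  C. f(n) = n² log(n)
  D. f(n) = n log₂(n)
A > C > D > B

Comparing growth rates:
A = n⁵ is O(n⁵)
C = n² log(n) is O(n² log n)
D = n log₂(n) is O(n log n)
B = 2 log(n) is O(log n)

Therefore, the order from fastest to slowest is: A > C > D > B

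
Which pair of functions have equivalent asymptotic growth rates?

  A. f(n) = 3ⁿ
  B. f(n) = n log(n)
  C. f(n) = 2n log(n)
B and C

Examining each function:
  A. 3ⁿ is O(3ⁿ)
  B. n log(n) is O(n log n)
  C. 2n log(n) is O(n log n)

Functions B and C both have the same complexity class.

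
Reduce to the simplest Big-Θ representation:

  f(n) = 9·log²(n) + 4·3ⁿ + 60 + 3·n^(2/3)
Θ(3ⁿ)

Order the terms by growth rate: 60 ≺ 9·log²(n) ≺ 3·n^(2/3) ≺ 4·3ⁿ.
The fastest-growing term 4·3ⁿ dominates as n → ∞; dropping its constant factor gives Θ(3ⁿ).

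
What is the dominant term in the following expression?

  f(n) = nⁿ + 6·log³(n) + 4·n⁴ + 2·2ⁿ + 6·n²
nⁿ

Looking at each term:
  - nⁿ is O(nⁿ)
  - 6·log³(n) is O(log³ n)
  - 4·n⁴ is O(n⁴)
  - 2·2ⁿ is O(2ⁿ)
  - 6·n² is O(n²)

The term nⁿ (O(nⁿ)) grows fastest and dominates all others.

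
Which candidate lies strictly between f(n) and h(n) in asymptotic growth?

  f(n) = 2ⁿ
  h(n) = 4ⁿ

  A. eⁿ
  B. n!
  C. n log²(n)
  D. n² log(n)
A

We need g(n) with 2ⁿ = o(g(n)) and g(n) = o(4ⁿ), i.e. O(2ⁿ) ≺ g ≺ O(4ⁿ).
Check each option:
  A. eⁿ — O(eⁿ) is strictly between O(2ⁿ) and O(4ⁿ) ✓
  B. n! — O(n!) does not grow strictly slower than h(n)
  C. n log²(n) — O(n log² n) does not grow strictly faster than f(n)
  D. n² log(n) — O(n² log n) does not grow strictly faster than f(n)

Only option A (eⁿ) lies strictly between.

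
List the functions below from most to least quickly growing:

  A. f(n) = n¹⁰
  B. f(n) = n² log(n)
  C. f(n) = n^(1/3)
A > B > C

Comparing growth rates:
A = n¹⁰ is O(n¹⁰)
B = n² log(n) is O(n² log n)
C = n^(1/3) is O(n^(1/3))

Therefore, the order from fastest to slowest is: A > B > C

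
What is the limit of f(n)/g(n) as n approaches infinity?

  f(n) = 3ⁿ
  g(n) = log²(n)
∞

Since 3ⁿ (O(3ⁿ)) grows faster than log²(n) (O(log² n)),
the ratio f(n)/g(n) → ∞ as n → ∞.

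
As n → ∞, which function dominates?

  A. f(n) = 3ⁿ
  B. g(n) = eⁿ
A

f(n) = 3ⁿ is O(3ⁿ), while g(n) = eⁿ is O(eⁿ).
Since O(3ⁿ) grows faster than O(eⁿ), f(n) dominates.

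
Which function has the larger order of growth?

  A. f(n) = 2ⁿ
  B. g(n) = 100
A

f(n) = 2ⁿ is O(2ⁿ), while g(n) = 100 is O(1).
Since O(2ⁿ) grows faster than O(1), f(n) dominates.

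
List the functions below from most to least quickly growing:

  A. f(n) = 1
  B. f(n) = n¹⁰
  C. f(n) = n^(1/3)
B > C > A

Comparing growth rates:
B = n¹⁰ is O(n¹⁰)
C = n^(1/3) is O(n^(1/3))
A = 1 is O(1)

Therefore, the order from fastest to slowest is: B > C > A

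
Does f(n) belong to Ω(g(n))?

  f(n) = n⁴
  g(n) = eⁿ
False

f(n) = n⁴ is O(n⁴), and g(n) = eⁿ is O(eⁿ).
Since O(n⁴) grows slower than O(eⁿ), f(n) = Ω(g(n)) is false.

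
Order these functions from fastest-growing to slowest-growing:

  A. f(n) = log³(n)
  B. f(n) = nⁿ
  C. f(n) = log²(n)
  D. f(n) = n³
B > D > A > C

Comparing growth rates:
B = nⁿ is O(nⁿ)
D = n³ is O(n³)
A = log³(n) is O(log³ n)
C = log²(n) is O(log² n)

Therefore, the order from fastest to slowest is: B > D > A > C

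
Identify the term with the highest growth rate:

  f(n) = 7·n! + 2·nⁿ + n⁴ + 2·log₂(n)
2·nⁿ

Looking at each term:
  - 7·n! is O(n!)
  - 2·nⁿ is O(nⁿ)
  - n⁴ is O(n⁴)
  - 2·log₂(n) is O(log n)

The term 2·nⁿ (O(nⁿ)) grows fastest and dominates all others.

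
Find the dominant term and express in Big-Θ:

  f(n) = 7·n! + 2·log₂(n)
Θ(n!)

Order the terms by growth rate: 2·log₂(n) ≺ 7·n!.
The fastest-growing term 7·n! dominates as n → ∞; dropping its constant factor gives Θ(n!).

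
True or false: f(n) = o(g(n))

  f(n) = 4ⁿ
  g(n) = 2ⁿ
False

f(n) = 4ⁿ is O(4ⁿ), and g(n) = 2ⁿ is O(2ⁿ).
Since O(4ⁿ) grows faster than or equal to O(2ⁿ), f(n) = o(g(n)) is false.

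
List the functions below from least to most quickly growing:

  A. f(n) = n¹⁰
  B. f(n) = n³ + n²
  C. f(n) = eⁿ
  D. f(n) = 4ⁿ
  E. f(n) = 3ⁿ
B < A < C < E < D

Comparing growth rates:
B = n³ + n² is O(n³)
A = n¹⁰ is O(n¹⁰)
C = eⁿ is O(eⁿ)
E = 3ⁿ is O(3ⁿ)
D = 4ⁿ is O(4ⁿ)

Therefore, the order from slowest to fastest is: B < A < C < E < D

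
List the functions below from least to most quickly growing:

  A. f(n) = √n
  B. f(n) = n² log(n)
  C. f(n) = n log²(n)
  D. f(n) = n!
A < C < B < D

Comparing growth rates:
A = √n is O(√n)
C = n log²(n) is O(n log² n)
B = n² log(n) is O(n² log n)
D = n! is O(n!)

Therefore, the order from slowest to fastest is: A < C < B < D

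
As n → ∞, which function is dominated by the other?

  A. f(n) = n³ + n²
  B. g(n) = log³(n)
B

f(n) = n³ + n² is O(n³), while g(n) = log³(n) is O(log³ n).
Since O(log³ n) grows slower than O(n³), g(n) is dominated.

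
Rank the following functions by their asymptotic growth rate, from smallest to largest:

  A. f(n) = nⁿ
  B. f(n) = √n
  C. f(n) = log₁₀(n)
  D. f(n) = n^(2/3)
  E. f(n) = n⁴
C < B < D < E < A

Comparing growth rates:
C = log₁₀(n) is O(log n)
B = √n is O(√n)
D = n^(2/3) is O(n^(2/3))
E = n⁴ is O(n⁴)
A = nⁿ is O(nⁿ)

Therefore, the order from slowest to fastest is: C < B < D < E < A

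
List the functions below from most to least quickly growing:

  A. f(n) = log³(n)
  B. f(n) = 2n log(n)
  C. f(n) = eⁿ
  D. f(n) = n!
D > C > B > A

Comparing growth rates:
D = n! is O(n!)
C = eⁿ is O(eⁿ)
B = 2n log(n) is O(n log n)
A = log³(n) is O(log³ n)

Therefore, the order from fastest to slowest is: D > C > B > A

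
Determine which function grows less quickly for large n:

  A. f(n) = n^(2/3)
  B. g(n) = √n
B

f(n) = n^(2/3) is O(n^(2/3)), while g(n) = √n is O(√n).
Since O(√n) grows slower than O(n^(2/3)), g(n) is dominated.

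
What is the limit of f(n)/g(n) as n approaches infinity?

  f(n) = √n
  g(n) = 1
∞

Since √n (O(√n)) grows faster than 1 (O(1)),
the ratio f(n)/g(n) → ∞ as n → ∞.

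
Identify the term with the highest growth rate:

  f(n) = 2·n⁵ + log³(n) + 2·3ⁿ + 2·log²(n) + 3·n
2·3ⁿ

Looking at each term:
  - 2·n⁵ is O(n⁵)
  - log³(n) is O(log³ n)
  - 2·3ⁿ is O(3ⁿ)
  - 2·log²(n) is O(log² n)
  - 3·n is O(n)

The term 2·3ⁿ (O(3ⁿ)) grows fastest and dominates all others.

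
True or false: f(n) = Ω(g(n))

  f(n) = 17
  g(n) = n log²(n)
False

f(n) = 17 is O(1), and g(n) = n log²(n) is O(n log² n).
Since O(1) grows slower than O(n log² n), f(n) = Ω(g(n)) is false.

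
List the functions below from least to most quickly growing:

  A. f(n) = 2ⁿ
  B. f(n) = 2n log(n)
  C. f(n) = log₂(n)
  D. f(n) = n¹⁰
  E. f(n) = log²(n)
C < E < B < D < A

Comparing growth rates:
C = log₂(n) is O(log n)
E = log²(n) is O(log² n)
B = 2n log(n) is O(n log n)
D = n¹⁰ is O(n¹⁰)
A = 2ⁿ is O(2ⁿ)

Therefore, the order from slowest to fastest is: C < E < B < D < A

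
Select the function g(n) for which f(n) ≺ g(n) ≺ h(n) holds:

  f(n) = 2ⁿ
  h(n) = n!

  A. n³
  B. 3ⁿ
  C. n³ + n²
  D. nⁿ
B

We need g(n) with 2ⁿ = o(g(n)) and g(n) = o(n!), i.e. O(2ⁿ) ≺ g ≺ O(n!).
Check each option:
  A. n³ — O(n³) does not grow strictly faster than f(n)
  B. 3ⁿ — O(3ⁿ) is strictly between O(2ⁿ) and O(n!) ✓
  C. n³ + n² — O(n³) does not grow strictly faster than f(n)
  D. nⁿ — O(nⁿ) does not grow strictly slower than h(n)

Only option B (3ⁿ) lies strictly between.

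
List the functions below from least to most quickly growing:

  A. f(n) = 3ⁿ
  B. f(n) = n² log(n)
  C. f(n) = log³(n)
C < B < A

Comparing growth rates:
C = log³(n) is O(log³ n)
B = n² log(n) is O(n² log n)
A = 3ⁿ is O(3ⁿ)

Therefore, the order from slowest to fastest is: C < B < A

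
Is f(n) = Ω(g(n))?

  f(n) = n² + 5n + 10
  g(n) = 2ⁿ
False

f(n) = n² + 5n + 10 is O(n²), and g(n) = 2ⁿ is O(2ⁿ).
Since O(n²) grows slower than O(2ⁿ), f(n) = Ω(g(n)) is false.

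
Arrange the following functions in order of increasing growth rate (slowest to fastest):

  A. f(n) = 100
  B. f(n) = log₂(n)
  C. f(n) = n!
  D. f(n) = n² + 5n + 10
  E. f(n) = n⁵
A < B < D < E < C

Comparing growth rates:
A = 100 is O(1)
B = log₂(n) is O(log n)
D = n² + 5n + 10 is O(n²)
E = n⁵ is O(n⁵)
C = n! is O(n!)

Therefore, the order from slowest to fastest is: A < B < D < E < C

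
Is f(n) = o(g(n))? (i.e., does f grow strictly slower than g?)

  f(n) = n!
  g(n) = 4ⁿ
False

f(n) = n! is O(n!), and g(n) = 4ⁿ is O(4ⁿ).
Since O(n!) grows faster than or equal to O(4ⁿ), f(n) = o(g(n)) is false.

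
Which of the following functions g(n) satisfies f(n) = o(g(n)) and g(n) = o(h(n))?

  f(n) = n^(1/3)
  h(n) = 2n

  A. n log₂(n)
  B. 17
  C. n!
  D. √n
D

We need g(n) with n^(1/3) = o(g(n)) and g(n) = o(2n), i.e. O(n^(1/3)) ≺ g ≺ O(n).
Check each option:
  A. n log₂(n) — O(n log n) does not grow strictly slower than h(n)
  B. 17 — O(1) does not grow strictly faster than f(n)
  C. n! — O(n!) does not grow strictly slower than h(n)
  D. √n — O(√n) is strictly between O(n^(1/3)) and O(n) ✓

Only option D (√n) lies strictly between.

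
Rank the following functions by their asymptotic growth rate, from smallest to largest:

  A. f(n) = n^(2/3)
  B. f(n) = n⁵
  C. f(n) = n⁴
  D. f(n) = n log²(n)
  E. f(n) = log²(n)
E < A < D < C < B

Comparing growth rates:
E = log²(n) is O(log² n)
A = n^(2/3) is O(n^(2/3))
D = n log²(n) is O(n log² n)
C = n⁴ is O(n⁴)
B = n⁵ is O(n⁵)

Therefore, the order from slowest to fastest is: E < A < D < C < B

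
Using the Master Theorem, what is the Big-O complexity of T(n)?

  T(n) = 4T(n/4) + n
Θ(n log n)

Master Theorem: a = 4, b = 4, f(n) = n.
Compute the critical exponent d = log₄(4) = 1.
Compare f(n) = Θ(n) against n^d:
  k = 1 = d, so f(n) = Θ(n^d) — Case 2.
  Work is balanced across levels: T(n) = Θ(n^d log n) = Θ(n log n).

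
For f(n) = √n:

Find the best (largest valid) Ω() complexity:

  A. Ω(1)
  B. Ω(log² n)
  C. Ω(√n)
C

f(n) = √n is Ω(√n).
All listed options are valid Big-Ω bounds (lower bounds),
but Ω(√n) is the tightest (largest valid bound).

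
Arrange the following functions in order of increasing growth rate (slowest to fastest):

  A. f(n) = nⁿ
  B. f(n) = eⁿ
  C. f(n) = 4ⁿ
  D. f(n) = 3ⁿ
B < D < C < A

Comparing growth rates:
B = eⁿ is O(eⁿ)
D = 3ⁿ is O(3ⁿ)
C = 4ⁿ is O(4ⁿ)
A = nⁿ is O(nⁿ)

Therefore, the order from slowest to fastest is: B < D < C < A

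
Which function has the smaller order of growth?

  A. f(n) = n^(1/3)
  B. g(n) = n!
A

f(n) = n^(1/3) is O(n^(1/3)), while g(n) = n! is O(n!).
Since O(n^(1/3)) grows slower than O(n!), f(n) is dominated.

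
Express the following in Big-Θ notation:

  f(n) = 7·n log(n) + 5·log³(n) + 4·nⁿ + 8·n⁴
Θ(nⁿ)

Order the terms by growth rate: 5·log³(n) ≺ 7·n log(n) ≺ 8·n⁴ ≺ 4·nⁿ.
The fastest-growing term 4·nⁿ dominates as n → ∞; dropping its constant factor gives Θ(nⁿ).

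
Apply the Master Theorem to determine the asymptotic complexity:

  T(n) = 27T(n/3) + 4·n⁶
Θ(n⁶)

Master Theorem: a = 27, b = 3, f(n) = 4·n⁶.
Compute the critical exponent d = log₃(27) = 3.
Compare f(n) = Θ(n⁶) against n^d:
  k = 6 > d = 3, so f(n) = Ω(n^(d+ε)) — Case 3.
  Regularity: a·(n/b)^6/n^6 = a/b^6 = 27/729 < 1 ✓.
  The top-level work dominates: T(n) = Θ(f(n)) = Θ(n⁶).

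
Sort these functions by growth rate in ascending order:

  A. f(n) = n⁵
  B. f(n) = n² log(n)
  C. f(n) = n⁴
B < C < A

Comparing growth rates:
B = n² log(n) is O(n² log n)
C = n⁴ is O(n⁴)
A = n⁵ is O(n⁵)

Therefore, the order from slowest to fastest is: B < C < A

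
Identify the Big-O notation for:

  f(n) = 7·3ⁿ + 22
O(3ⁿ)

The dominant term in 7·3ⁿ + 22 is 7·3ⁿ, which is Θ(3ⁿ).
Lower-order terms (22) are asymptotically negligible.
Constants are absorbed, so the tightest bound is O(3ⁿ).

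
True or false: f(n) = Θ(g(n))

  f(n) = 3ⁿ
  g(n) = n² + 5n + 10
False

f(n) = 3ⁿ is O(3ⁿ), and g(n) = n² + 5n + 10 is O(n²).
Since they have different growth rates, f(n) = Θ(g(n)) is false.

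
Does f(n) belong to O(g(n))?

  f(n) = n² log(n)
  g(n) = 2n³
True

f(n) = n² log(n) is O(n² log n), and g(n) = 2n³ is O(n³).
Since O(n² log n) ⊆ O(n³) (f grows no faster than g), f(n) = O(g(n)) is true.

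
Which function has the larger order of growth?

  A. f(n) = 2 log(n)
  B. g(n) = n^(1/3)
B

f(n) = 2 log(n) is O(log n), while g(n) = n^(1/3) is O(n^(1/3)).
Since O(n^(1/3)) grows faster than O(log n), g(n) dominates.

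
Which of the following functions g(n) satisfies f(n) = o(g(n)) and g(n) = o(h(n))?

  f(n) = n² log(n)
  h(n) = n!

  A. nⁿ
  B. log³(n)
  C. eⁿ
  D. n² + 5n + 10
C

We need g(n) with n² log(n) = o(g(n)) and g(n) = o(n!), i.e. O(n² log n) ≺ g ≺ O(n!).
Check each option:
  A. nⁿ — O(nⁿ) does not grow strictly slower than h(n)
  B. log³(n) — O(log³ n) does not grow strictly faster than f(n)
  C. eⁿ — O(eⁿ) is strictly between O(n² log n) and O(n!) ✓
  D. n² + 5n + 10 — O(n²) does not grow strictly faster than f(n)

Only option C (eⁿ) lies strictly between.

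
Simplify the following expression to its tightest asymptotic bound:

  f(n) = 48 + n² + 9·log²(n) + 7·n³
Θ(n³)

Order the terms by growth rate: 48 ≺ 9·log²(n) ≺ n² ≺ 7·n³.
The fastest-growing term 7·n³ dominates as n → ∞; dropping its constant factor gives Θ(n³).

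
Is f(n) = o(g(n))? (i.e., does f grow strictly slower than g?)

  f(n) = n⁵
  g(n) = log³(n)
False

f(n) = n⁵ is O(n⁵), and g(n) = log³(n) is O(log³ n).
Since O(n⁵) grows faster than or equal to O(log³ n), f(n) = o(g(n)) is false.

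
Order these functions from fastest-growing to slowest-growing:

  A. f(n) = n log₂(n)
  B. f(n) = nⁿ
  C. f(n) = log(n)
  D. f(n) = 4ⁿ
B > D > A > C

Comparing growth rates:
B = nⁿ is O(nⁿ)
D = 4ⁿ is O(4ⁿ)
A = n log₂(n) is O(n log n)
C = log(n) is O(log n)

Therefore, the order from fastest to slowest is: B > D > A > C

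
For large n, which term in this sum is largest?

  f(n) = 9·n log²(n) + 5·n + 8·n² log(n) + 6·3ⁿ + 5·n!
5·n!

Looking at each term:
  - 9·n log²(n) is O(n log² n)
  - 5·n is O(n)
  - 8·n² log(n) is O(n² log n)
  - 6·3ⁿ is O(3ⁿ)
  - 5·n! is O(n!)

The term 5·n! (O(n!)) grows fastest and dominates all others.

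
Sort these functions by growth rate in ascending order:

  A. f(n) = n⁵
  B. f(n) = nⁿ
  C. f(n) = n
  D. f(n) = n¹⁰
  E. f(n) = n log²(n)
C < E < A < D < B

Comparing growth rates:
C = n is O(n)
E = n log²(n) is O(n log² n)
A = n⁵ is O(n⁵)
D = n¹⁰ is O(n¹⁰)
B = nⁿ is O(nⁿ)

Therefore, the order from slowest to fastest is: C < E < A < D < B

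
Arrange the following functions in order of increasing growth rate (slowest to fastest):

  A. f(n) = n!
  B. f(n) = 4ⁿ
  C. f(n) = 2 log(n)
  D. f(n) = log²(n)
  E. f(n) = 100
E < C < D < B < A

Comparing growth rates:
E = 100 is O(1)
C = 2 log(n) is O(log n)
D = log²(n) is O(log² n)
B = 4ⁿ is O(4ⁿ)
A = n! is O(n!)

Therefore, the order from slowest to fastest is: E < C < D < B < A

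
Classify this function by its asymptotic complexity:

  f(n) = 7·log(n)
O(log n)

The dominant term in 7·log(n) is 7·log(n), which is Θ(log n).
Constants are absorbed, so the tightest bound is O(log n).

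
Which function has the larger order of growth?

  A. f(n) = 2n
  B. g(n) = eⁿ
B

f(n) = 2n is O(n), while g(n) = eⁿ is O(eⁿ).
Since O(eⁿ) grows faster than O(n), g(n) dominates.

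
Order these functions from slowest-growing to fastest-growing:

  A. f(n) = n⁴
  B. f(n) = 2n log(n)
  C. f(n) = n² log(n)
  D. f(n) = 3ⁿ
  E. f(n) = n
E < B < C < A < D

Comparing growth rates:
E = n is O(n)
B = 2n log(n) is O(n log n)
C = n² log(n) is O(n² log n)
A = n⁴ is O(n⁴)
D = 3ⁿ is O(3ⁿ)

Therefore, the order from slowest to fastest is: E < B < C < A < D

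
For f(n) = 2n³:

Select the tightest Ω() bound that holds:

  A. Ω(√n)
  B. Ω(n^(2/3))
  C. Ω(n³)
C

f(n) = 2n³ is Ω(n³).
All listed options are valid Big-Ω bounds (lower bounds),
but Ω(n³) is the tightest (largest valid bound).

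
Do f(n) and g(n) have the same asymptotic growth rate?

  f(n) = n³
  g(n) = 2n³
True

f(n) = n³ and g(n) = 2n³ are both O(n³).
Since they have the same asymptotic growth rate, f(n) = Θ(g(n)) is true.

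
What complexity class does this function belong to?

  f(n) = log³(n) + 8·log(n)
O(log³ n)

The dominant term in log³(n) + 8·log(n) is log³(n), which is Θ(log³ n).
Lower-order terms (8·log(n)) are asymptotically negligible.
Constants are absorbed, so the tightest bound is O(log³ n).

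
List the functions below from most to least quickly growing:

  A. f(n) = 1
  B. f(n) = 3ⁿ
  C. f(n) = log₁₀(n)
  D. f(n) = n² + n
B > D > C > A

Comparing growth rates:
B = 3ⁿ is O(3ⁿ)
D = n² + n is O(n²)
C = log₁₀(n) is O(log n)
A = 1 is O(1)

Therefore, the order from fastest to slowest is: B > D > C > A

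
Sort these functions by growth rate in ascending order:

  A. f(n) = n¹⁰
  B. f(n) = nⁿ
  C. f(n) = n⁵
C < A < B

Comparing growth rates:
C = n⁵ is O(n⁵)
A = n¹⁰ is O(n¹⁰)
B = nⁿ is O(nⁿ)

Therefore, the order from slowest to fastest is: C < A < B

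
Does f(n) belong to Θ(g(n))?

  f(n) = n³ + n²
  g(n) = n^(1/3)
False

f(n) = n³ + n² is O(n³), and g(n) = n^(1/3) is O(n^(1/3)).
Since they have different growth rates, f(n) = Θ(g(n)) is false.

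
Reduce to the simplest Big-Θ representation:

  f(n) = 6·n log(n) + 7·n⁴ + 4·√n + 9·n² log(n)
Θ(n⁴)

Order the terms by growth rate: 4·√n ≺ 6·n log(n) ≺ 9·n² log(n) ≺ 7·n⁴.
The fastest-growing term 7·n⁴ dominates as n → ∞; dropping its constant factor gives Θ(n⁴).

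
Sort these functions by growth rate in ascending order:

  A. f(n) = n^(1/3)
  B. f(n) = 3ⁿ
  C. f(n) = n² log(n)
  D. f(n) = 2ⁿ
A < C < D < B

Comparing growth rates:
A = n^(1/3) is O(n^(1/3))
C = n² log(n) is O(n² log n)
D = 2ⁿ is O(2ⁿ)
B = 3ⁿ is O(3ⁿ)

Therefore, the order from slowest to fastest is: A < C < D < B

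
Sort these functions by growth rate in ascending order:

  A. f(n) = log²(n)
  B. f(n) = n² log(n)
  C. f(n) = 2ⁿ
A < B < C

Comparing growth rates:
A = log²(n) is O(log² n)
B = n² log(n) is O(n² log n)
C = 2ⁿ is O(2ⁿ)

Therefore, the order from slowest to fastest is: A < B < C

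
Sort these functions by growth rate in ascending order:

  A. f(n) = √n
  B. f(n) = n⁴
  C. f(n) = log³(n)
C < A < B

Comparing growth rates:
C = log³(n) is O(log³ n)
A = √n is O(√n)
B = n⁴ is O(n⁴)

Therefore, the order from slowest to fastest is: C < A < B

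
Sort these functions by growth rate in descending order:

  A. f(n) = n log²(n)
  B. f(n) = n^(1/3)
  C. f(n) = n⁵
C > A > B

Comparing growth rates:
C = n⁵ is O(n⁵)
A = n log²(n) is O(n log² n)
B = n^(1/3) is O(n^(1/3))

Therefore, the order from fastest to slowest is: C > A > B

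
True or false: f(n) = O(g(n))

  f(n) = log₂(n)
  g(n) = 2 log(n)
True

f(n) = log₂(n) and g(n) = 2 log(n) are both O(log n).
Big-O permits equal growth rates (f ≤ c·g for some c), so f(n) = O(g(n)) is true.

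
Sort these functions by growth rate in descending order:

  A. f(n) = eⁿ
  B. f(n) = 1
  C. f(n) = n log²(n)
A > C > B

Comparing growth rates:
A = eⁿ is O(eⁿ)
C = n log²(n) is O(n log² n)
B = 1 is O(1)

Therefore, the order from fastest to slowest is: A > C > B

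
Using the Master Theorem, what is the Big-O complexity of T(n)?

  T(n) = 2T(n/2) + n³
Θ(n³)

Master Theorem: a = 2, b = 2, f(n) = n³.
Compute the critical exponent d = log₂(2) = 1.
Compare f(n) = Θ(n³) against n^d:
  k = 3 > d = 1, so f(n) = Ω(n^(d+ε)) — Case 3.
  Regularity: a·(n/b)^3/n^3 = a/b^3 = 2/8 < 1 ✓.
  The top-level work dominates: T(n) = Θ(f(n)) = Θ(n³).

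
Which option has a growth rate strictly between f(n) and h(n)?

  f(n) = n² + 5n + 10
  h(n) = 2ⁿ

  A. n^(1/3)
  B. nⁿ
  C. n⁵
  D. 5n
C

We need g(n) with n² + 5n + 10 = o(g(n)) and g(n) = o(2ⁿ), i.e. O(n²) ≺ g ≺ O(2ⁿ).
Check each option:
  A. n^(1/3) — O(n^(1/3)) does not grow strictly faster than f(n)
  B. nⁿ — O(nⁿ) does not grow strictly slower than h(n)
  C. n⁵ — O(n⁵) is strictly between O(n²) and O(2ⁿ) ✓
  D. 5n — O(n) does not grow strictly faster than f(n)

Only option C (n⁵) lies strictly between.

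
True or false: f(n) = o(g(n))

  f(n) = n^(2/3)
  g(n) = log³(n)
False

f(n) = n^(2/3) is O(n^(2/3)), and g(n) = log³(n) is O(log³ n).
Since O(n^(2/3)) grows faster than or equal to O(log³ n), f(n) = o(g(n)) is false.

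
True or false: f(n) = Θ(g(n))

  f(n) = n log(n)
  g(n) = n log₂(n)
True

f(n) = n log(n) and g(n) = n log₂(n) are both O(n log n).
Since they have the same asymptotic growth rate, f(n) = Θ(g(n)) is true.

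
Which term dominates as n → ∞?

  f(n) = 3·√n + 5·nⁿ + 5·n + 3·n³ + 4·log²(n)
5·nⁿ

Looking at each term:
  - 3·√n is O(√n)
  - 5·nⁿ is O(nⁿ)
  - 5·n is O(n)
  - 3·n³ is O(n³)
  - 4·log²(n) is O(log² n)

The term 5·nⁿ (O(nⁿ)) grows fastest and dominates all others.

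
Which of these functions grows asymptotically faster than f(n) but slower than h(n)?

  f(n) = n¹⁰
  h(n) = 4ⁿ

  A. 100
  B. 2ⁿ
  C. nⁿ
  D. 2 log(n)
B

We need g(n) with n¹⁰ = o(g(n)) and g(n) = o(4ⁿ), i.e. O(n¹⁰) ≺ g ≺ O(4ⁿ).
Check each option:
  A. 100 — O(1) does not grow strictly faster than f(n)
  B. 2ⁿ — O(2ⁿ) is strictly between O(n¹⁰) and O(4ⁿ) ✓
  C. nⁿ — O(nⁿ) does not grow strictly slower than h(n)
  D. 2 log(n) — O(log n) does not grow strictly faster than f(n)

Only option B (2ⁿ) lies strictly between.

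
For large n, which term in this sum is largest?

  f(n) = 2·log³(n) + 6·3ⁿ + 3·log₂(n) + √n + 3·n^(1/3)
6·3ⁿ

Looking at each term:
  - 2·log³(n) is O(log³ n)
  - 6·3ⁿ is O(3ⁿ)
  - 3·log₂(n) is O(log n)
  - √n is O(√n)
  - 3·n^(1/3) is O(n^(1/3))

The term 6·3ⁿ (O(3ⁿ)) grows fastest and dominates all others.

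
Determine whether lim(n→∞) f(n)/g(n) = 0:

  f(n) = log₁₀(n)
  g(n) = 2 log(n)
False

f(n) = log₁₀(n) is O(log n), and g(n) = 2 log(n) is O(log n).
Since they have the same growth rate, f(n) = o(g(n)) is false.
(f = o(g) requires f to grow strictly slower, not equal.)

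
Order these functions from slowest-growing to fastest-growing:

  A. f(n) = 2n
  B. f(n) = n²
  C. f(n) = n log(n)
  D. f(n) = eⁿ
A < C < B < D

Comparing growth rates:
A = 2n is O(n)
C = n log(n) is O(n log n)
B = n² is O(n²)
D = eⁿ is O(eⁿ)

Therefore, the order from slowest to fastest is: A < C < B < D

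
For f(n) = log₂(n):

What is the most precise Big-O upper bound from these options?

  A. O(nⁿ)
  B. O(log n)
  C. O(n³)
B

f(n) = log₂(n) is O(log n).
All listed options are valid Big-O bounds (upper bounds),
but O(log n) is the tightest (smallest valid bound).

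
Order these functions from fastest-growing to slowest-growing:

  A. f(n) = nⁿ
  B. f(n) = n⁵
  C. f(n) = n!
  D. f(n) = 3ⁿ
A > C > D > B

Comparing growth rates:
A = nⁿ is O(nⁿ)
C = n! is O(n!)
D = 3ⁿ is O(3ⁿ)
B = n⁵ is O(n⁵)

Therefore, the order from fastest to slowest is: A > C > D > B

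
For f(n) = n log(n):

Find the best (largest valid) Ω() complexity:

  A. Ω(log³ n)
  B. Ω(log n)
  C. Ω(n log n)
C

f(n) = n log(n) is Ω(n log n).
All listed options are valid Big-Ω bounds (lower bounds),
but Ω(n log n) is the tightest (largest valid bound).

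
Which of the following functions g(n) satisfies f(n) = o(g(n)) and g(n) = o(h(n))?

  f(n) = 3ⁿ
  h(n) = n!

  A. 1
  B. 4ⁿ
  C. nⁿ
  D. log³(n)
B

We need g(n) with 3ⁿ = o(g(n)) and g(n) = o(n!), i.e. O(3ⁿ) ≺ g ≺ O(n!).
Check each option:
  A. 1 — O(1) does not grow strictly faster than f(n)
  B. 4ⁿ — O(4ⁿ) is strictly between O(3ⁿ) and O(n!) ✓
  C. nⁿ — O(nⁿ) does not grow strictly slower than h(n)
  D. log³(n) — O(log³ n) does not grow strictly faster than f(n)

Only option B (4ⁿ) lies strictly between.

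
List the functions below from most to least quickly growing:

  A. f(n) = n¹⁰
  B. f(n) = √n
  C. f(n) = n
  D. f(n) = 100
A > C > B > D

Comparing growth rates:
A = n¹⁰ is O(n¹⁰)
C = n is O(n)
B = √n is O(√n)
D = 100 is O(1)

Therefore, the order from fastest to slowest is: A > C > B > D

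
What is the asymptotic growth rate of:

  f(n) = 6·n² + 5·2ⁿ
Θ(2ⁿ)

Order the terms by growth rate: 6·n² ≺ 5·2ⁿ.
The fastest-growing term 5·2ⁿ dominates as n → ∞; dropping its constant factor gives Θ(2ⁿ).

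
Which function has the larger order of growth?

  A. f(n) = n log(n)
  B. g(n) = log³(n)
A

f(n) = n log(n) is O(n log n), while g(n) = log³(n) is O(log³ n).
Since O(n log n) grows faster than O(log³ n), f(n) dominates.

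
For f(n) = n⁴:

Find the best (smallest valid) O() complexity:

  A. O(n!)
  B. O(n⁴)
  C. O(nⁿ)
B

f(n) = n⁴ is O(n⁴).
All listed options are valid Big-O bounds (upper bounds),
but O(n⁴) is the tightest (smallest valid bound).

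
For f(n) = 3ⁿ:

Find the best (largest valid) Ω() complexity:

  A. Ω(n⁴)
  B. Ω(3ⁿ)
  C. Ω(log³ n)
B

f(n) = 3ⁿ is Ω(3ⁿ).
All listed options are valid Big-Ω bounds (lower bounds),
but Ω(3ⁿ) is the tightest (largest valid bound).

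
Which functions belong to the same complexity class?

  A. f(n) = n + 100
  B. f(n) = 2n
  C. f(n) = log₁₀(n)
A and B

Examining each function:
  A. n + 100 is O(n)
  B. 2n is O(n)
  C. log₁₀(n) is O(log n)

Functions A and B both have the same complexity class.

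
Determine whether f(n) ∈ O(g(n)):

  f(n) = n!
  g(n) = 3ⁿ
False

f(n) = n! is O(n!), and g(n) = 3ⁿ is O(3ⁿ).
Since O(n!) grows faster than O(3ⁿ), f(n) = O(g(n)) is false.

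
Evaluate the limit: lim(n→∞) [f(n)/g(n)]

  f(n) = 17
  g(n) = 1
17

Since 17 and 1 have the same growth rate (O(1)),
the ratio converges to a constant: 17.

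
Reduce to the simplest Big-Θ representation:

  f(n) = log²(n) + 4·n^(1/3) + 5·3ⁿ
Θ(3ⁿ)

Order the terms by growth rate: log²(n) ≺ 4·n^(1/3) ≺ 5·3ⁿ.
The fastest-growing term 5·3ⁿ dominates as n → ∞; dropping its constant factor gives Θ(3ⁿ).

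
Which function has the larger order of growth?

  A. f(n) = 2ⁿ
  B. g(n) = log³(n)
A

f(n) = 2ⁿ is O(2ⁿ), while g(n) = log³(n) is O(log³ n).
Since O(2ⁿ) grows faster than O(log³ n), f(n) dominates.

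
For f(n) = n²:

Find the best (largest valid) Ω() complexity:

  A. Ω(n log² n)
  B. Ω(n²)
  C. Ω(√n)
B

f(n) = n² is Ω(n²).
All listed options are valid Big-Ω bounds (lower bounds),
but Ω(n²) is the tightest (largest valid bound).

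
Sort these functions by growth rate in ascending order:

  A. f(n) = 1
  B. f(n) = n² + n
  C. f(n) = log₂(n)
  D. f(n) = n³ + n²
A < C < B < D

Comparing growth rates:
A = 1 is O(1)
C = log₂(n) is O(log n)
B = n² + n is O(n²)
D = n³ + n² is O(n³)

Therefore, the order from slowest to fastest is: A < C < B < D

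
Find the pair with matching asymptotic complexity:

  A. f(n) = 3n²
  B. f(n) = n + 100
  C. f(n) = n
B and C

Examining each function:
  A. 3n² is O(n²)
  B. n + 100 is O(n)
  C. n is O(n)

Functions B and C both have the same complexity class.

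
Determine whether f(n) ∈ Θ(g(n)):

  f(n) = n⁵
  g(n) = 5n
False

f(n) = n⁵ is O(n⁵), and g(n) = 5n is O(n).
Since they have different growth rates, f(n) = Θ(g(n)) is false.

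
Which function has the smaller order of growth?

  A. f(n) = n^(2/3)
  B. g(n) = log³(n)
B

f(n) = n^(2/3) is O(n^(2/3)), while g(n) = log³(n) is O(log³ n).
Since O(log³ n) grows slower than O(n^(2/3)), g(n) is dominated.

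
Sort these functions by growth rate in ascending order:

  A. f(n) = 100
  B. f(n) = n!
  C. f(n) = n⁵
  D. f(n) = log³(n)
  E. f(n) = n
A < D < E < C < B

Comparing growth rates:
A = 100 is O(1)
D = log³(n) is O(log³ n)
E = n is O(n)
C = n⁵ is O(n⁵)
B = n! is O(n!)

Therefore, the order from slowest to fastest is: A < D < E < C < B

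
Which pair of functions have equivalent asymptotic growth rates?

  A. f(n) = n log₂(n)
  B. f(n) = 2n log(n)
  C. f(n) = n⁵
A and B

Examining each function:
  A. n log₂(n) is O(n log n)
  B. 2n log(n) is O(n log n)
  C. n⁵ is O(n⁵)

Functions A and B both have the same complexity class.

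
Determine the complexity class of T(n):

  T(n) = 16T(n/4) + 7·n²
Θ(n² log n)

Master Theorem: a = 16, b = 4, f(n) = 7·n².
Compute the critical exponent d = log₄(16) = 2.
Compare f(n) = Θ(n²) against n^d:
  k = 2 = d, so f(n) = Θ(n^d) — Case 2.
  Work is balanced across levels: T(n) = Θ(n^d log n) = Θ(n² log n).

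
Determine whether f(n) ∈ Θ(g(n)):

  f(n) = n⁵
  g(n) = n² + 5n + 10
False

f(n) = n⁵ is O(n⁵), and g(n) = n² + 5n + 10 is O(n²).
Since they have different growth rates, f(n) = Θ(g(n)) is false.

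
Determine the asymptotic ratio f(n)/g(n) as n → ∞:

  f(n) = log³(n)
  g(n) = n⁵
0

Since log³(n) (O(log³ n)) grows slower than n⁵ (O(n⁵)),
the ratio f(n)/g(n) → 0 as n → ∞.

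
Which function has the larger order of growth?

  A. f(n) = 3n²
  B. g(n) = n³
B

f(n) = 3n² is O(n²), while g(n) = n³ is O(n³).
Since O(n³) grows faster than O(n²), g(n) dominates.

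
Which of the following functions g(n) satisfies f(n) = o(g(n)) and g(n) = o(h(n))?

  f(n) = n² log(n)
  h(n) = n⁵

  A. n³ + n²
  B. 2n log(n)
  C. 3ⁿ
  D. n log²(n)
A

We need g(n) with n² log(n) = o(g(n)) and g(n) = o(n⁵), i.e. O(n² log n) ≺ g ≺ O(n⁵).
Check each option:
  A. n³ + n² — O(n³) is strictly between O(n² log n) and O(n⁵) ✓
  B. 2n log(n) — O(n log n) does not grow strictly faster than f(n)
  C. 3ⁿ — O(3ⁿ) does not grow strictly slower than h(n)
  D. n log²(n) — O(n log² n) does not grow strictly faster than f(n)

Only option A (n³ + n²) lies strictly between.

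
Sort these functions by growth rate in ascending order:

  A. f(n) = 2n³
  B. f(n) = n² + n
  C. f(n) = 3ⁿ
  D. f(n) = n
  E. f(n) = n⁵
D < B < A < E < C

Comparing growth rates:
D = n is O(n)
B = n² + n is O(n²)
A = 2n³ is O(n³)
E = n⁵ is O(n⁵)
C = 3ⁿ is O(3ⁿ)

Therefore, the order from slowest to fastest is: D < B < A < E < C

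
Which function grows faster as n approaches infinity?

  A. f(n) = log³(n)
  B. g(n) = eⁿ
B

f(n) = log³(n) is O(log³ n), while g(n) = eⁿ is O(eⁿ).
Since O(eⁿ) grows faster than O(log³ n), g(n) dominates.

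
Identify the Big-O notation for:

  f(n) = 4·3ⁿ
O(3ⁿ)

The dominant term in 4·3ⁿ is 4·3ⁿ, which is Θ(3ⁿ).
Constants are absorbed, so the tightest bound is O(3ⁿ).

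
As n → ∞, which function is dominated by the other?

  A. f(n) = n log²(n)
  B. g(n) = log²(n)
B

f(n) = n log²(n) is O(n log² n), while g(n) = log²(n) is O(log² n).
Since O(log² n) grows slower than O(n log² n), g(n) is dominated.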